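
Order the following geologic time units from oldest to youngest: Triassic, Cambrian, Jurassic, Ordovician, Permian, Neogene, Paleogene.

Cambrian, Ordovician, Permian, Triassic, Jurassic, Paleogene, Neogene

Group by era (each group listed oldest first) — Paleozoic: Cambrian, Ordovician, Permian; Mesozoic: Triassic, Jurassic; Cenozoic: Paleogene, Neogene. The eras run Paleozoic → Mesozoic → Cenozoic. Concatenating the groups in that era order gives oldest to youngest directly.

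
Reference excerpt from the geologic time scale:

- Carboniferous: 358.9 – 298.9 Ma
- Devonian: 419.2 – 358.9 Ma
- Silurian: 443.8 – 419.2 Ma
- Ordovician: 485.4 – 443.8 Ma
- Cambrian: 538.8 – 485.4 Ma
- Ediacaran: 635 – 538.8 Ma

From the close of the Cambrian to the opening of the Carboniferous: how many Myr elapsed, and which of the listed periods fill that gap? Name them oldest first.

126.5 million years; Ordovician, Silurian, Devonian

The Cambrian closes at 485.4 Ma and the Carboniferous opens at 358.9 Ma, so the interval is 485.4 − 358.9 = 126.5 Myr.
A period fits inside if it starts at or after 485.4 Ma and ends at or before 358.9 Ma; oldest first that gives Ordovician, Silurian, Devonian.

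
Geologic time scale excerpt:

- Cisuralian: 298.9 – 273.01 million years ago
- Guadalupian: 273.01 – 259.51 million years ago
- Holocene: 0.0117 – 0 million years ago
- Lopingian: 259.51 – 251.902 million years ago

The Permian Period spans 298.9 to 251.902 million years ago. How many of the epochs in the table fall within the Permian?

3

Epochs inside 298.9–251.902 Ma: Cisuralian, Guadalupian, Lopingian — 3 in total.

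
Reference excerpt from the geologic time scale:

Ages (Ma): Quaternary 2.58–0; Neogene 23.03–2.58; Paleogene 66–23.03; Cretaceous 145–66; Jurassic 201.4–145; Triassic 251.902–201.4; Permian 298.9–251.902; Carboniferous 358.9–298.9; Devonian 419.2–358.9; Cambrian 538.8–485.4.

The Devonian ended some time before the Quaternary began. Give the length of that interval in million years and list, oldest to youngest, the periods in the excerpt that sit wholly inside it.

End of Devonian = 358.9 Ma; start of Quaternary = 2.58 Ma.
Gap = 358.9 − 2.58 = 356.32 Myr.
Periods wholly inside 358.9–2.58 Ma: Carboniferous (358.9–298.9), Permian (298.9–251.902), Triassic (251.902–201.4), Jurassic (201.4–145), Cretaceous (145–66), Paleogene (66–23.03), Neogene (23.03–2.58).

356.32 million years; Carboniferous, Permian, Triassic, Jurassic, Cretaceous, Paleogene, Neogene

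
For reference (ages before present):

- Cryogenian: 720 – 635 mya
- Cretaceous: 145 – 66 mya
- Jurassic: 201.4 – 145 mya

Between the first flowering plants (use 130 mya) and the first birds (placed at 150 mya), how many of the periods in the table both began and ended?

0

Checking each listed span, none has both start < 150 Ma and end > 130 Ma — every period straddles one of the two dates or lies outside them — so the count is 0.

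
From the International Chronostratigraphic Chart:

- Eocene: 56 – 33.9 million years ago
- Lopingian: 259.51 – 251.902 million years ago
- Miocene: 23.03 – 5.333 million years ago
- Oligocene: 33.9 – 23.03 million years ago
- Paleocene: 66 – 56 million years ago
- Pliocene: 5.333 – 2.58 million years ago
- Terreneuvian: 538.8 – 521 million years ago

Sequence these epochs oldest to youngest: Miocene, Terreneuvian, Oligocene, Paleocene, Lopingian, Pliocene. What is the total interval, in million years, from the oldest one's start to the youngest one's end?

Terreneuvian, Lopingian, Paleocene, Oligocene, Miocene, Pliocene; total span 536.22 Myr

From the excerpt: Miocene 23.03–5.333; Terreneuvian 538.8–521; Oligocene 33.9–23.03; Paleocene 66–56; Lopingian 259.51–251.902; Pliocene 5.333–2.58 (Ma).
Larger Ma is earlier, so the oldest is Terreneuvian and the youngest is Pliocene; oldest to youngest: Terreneuvian, Lopingian, Paleocene, Oligocene, Miocene, Pliocene.
Oldest start 538.8 minus youngest end 2.58 gives 536.22 Myr overall.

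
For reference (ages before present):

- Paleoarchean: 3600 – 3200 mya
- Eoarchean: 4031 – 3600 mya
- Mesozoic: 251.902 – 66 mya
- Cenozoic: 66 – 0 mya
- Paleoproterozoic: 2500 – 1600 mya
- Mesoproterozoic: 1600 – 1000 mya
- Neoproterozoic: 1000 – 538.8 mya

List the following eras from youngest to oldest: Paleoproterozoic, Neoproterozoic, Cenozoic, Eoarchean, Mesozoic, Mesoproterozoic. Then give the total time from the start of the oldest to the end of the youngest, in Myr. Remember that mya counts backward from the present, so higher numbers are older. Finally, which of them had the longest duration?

Cenozoic, Mesozoic, Neoproterozoic, Mesoproterozoic, Paleoproterozoic, Eoarchean; total span 4031 Myr; longest is Paleoproterozoic

Start ages (Ma): Eoarchean 4031, Paleoproterozoic 2500, Mesoproterozoic 1600, Neoproterozoic 1000, Mesozoic 251.902, Cenozoic 66.
Ordered youngest to oldest: Cenozoic, Mesozoic, Neoproterozoic, Mesoproterozoic, Paleoproterozoic, Eoarchean.
Span = 4031 − 0 = 4031 Myr.
Durations: Neoproterozoic 461.2, Paleoproterozoic 900, Cenozoic 66, Mesoproterozoic 600, Eoarchean 431, Mesozoic 185.902 → longest is Paleoproterozoic (900 Myr).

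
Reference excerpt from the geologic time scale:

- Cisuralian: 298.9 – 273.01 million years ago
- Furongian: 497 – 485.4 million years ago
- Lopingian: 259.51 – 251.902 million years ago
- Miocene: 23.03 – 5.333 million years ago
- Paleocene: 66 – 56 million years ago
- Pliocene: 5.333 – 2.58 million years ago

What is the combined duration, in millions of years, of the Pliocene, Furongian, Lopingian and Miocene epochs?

Duration is start − end for each: (5.333 − 2.58) + (497 − 485.4) + (259.51 − 251.902) + (23.03 − 5.333).
That is 2.753 + 11.6 + 7.608 + 17.697, which totals 39.658 million years.

39.658 million years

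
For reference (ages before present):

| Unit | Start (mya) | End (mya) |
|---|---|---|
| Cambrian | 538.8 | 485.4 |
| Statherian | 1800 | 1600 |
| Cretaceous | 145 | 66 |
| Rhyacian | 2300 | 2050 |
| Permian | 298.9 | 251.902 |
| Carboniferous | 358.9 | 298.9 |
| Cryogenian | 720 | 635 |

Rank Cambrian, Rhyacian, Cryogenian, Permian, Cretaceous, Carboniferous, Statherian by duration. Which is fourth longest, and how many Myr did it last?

Cretaceous, 79 million years

Start − end for each: Cambrian 538.8 − 485.4 = 53.4; Rhyacian 2300 − 2050 = 250; Cryogenian 720 − 635 = 85; Permian 298.9 − 251.902 = 46.998; Cretaceous 145 − 66 = 79; Carboniferous 358.9 − 298.9 = 60; Statherian 1800 − 1600 = 200.
Ranking these from longest: Rhyacian > Statherian > Cryogenian > Cretaceous > Carboniferous > Cambrian > Permian.
Position 4 in that ranking is Cretaceous, which lasted 79 Myr.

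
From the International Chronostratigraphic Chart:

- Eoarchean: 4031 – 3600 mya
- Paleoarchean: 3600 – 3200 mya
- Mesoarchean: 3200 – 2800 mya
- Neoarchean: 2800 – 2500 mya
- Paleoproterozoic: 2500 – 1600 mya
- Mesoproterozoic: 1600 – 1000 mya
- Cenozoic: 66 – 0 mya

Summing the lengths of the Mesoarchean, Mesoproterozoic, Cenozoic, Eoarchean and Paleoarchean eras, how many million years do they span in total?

Each duration: Mesoarchean = 400; Mesoproterozoic = 600; Cenozoic = 66; Eoarchean = 431; Paleoarchean = 400.
Sum: 400 + 600 + 66 + 431 + 400 = 1897 Myr.

1897 million years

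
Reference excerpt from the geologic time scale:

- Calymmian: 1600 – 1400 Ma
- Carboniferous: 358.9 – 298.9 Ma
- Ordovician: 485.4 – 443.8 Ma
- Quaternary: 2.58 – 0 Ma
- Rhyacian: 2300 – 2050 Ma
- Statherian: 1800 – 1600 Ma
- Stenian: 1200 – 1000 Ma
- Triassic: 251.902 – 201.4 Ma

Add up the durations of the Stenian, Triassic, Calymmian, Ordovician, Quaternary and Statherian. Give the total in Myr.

Duration is start − end for each: (1200 − 1000) + (251.902 − 201.4) + (1600 − 1400) + (485.4 − 443.8) + (2.58 − 0) + (1800 − 1600).
That is 200 + 50.502 + 200 + 41.6 + 2.58 + 200, which totals 694.682 million years.

694.682 million years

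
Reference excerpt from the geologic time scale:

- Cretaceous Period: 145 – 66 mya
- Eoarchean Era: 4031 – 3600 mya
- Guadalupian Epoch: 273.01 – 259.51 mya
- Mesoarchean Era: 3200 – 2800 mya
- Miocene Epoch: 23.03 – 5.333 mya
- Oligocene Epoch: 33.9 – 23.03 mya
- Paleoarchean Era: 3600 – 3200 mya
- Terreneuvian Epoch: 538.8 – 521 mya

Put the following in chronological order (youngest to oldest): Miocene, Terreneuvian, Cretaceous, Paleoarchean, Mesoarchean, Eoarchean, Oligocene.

Miocene, Oligocene, Cretaceous, Terreneuvian, Mesoarchean, Paleoarchean, Eoarchean

Sorting by start age (ascending Ma, since larger Ma = older): Miocene start 23.03, Oligocene start 33.9, Cretaceous start 145, Terreneuvian start 538.8, Mesoarchean start 3200, Paleoarchean start 3600, Eoarchean start 4031.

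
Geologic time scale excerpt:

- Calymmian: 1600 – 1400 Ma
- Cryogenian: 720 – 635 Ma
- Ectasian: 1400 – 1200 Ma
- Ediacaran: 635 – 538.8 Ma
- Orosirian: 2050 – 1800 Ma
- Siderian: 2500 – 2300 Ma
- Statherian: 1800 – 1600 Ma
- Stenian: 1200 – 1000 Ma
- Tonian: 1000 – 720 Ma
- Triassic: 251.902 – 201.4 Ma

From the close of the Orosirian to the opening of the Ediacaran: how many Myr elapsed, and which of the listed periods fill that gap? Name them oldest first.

End of Orosirian = 1800 Ma; start of Ediacaran = 635 Ma.
Gap = 1800 − 635 = 1165 Myr.
Periods wholly inside 1800–635 Ma: Statherian (1800–1600), Calymmian (1600–1400), Ectasian (1400–1200), Stenian (1200–1000), Tonian (1000–720), Cryogenian (720–635).

1165 million years; Statherian, Calymmian, Ectasian, Stenian, Tonian, Cryogenian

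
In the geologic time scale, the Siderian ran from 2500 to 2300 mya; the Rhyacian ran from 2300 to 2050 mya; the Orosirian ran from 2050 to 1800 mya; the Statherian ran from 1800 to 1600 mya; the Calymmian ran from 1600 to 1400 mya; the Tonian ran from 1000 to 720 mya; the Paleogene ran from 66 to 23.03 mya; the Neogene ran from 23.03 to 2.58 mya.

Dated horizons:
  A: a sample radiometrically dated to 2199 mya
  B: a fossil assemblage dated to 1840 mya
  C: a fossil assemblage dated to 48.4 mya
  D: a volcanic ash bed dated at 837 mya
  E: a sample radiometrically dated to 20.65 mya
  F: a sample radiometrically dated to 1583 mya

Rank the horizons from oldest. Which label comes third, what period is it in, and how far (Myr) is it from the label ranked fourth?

Larger Ma means older, so oldest first: A 2199 > B 1840 > F 1583 > D 837 > C 48.4 > E 20.65.
Counting 3 along gives F (1583 Ma); the excerpt puts that inside the Calymmian, 1600–1400 Ma.
Next in line is D (837 Ma), and 1583 − 837 = 746 Myr.

F, in the Calymmian; 746 million years to D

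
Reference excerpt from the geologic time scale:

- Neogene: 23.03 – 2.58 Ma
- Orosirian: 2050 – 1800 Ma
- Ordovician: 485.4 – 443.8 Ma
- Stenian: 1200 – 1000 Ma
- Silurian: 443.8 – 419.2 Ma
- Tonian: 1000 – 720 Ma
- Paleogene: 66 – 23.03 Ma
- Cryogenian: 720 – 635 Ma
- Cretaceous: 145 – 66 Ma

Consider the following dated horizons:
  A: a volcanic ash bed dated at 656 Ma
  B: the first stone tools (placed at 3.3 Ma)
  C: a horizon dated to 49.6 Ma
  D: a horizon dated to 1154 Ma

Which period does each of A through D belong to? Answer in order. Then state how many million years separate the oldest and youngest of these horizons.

Match each age against the start–end ranges in the excerpt: A = 656 Ma → Cryogenian (720–635); B = 3.3 Ma → Neogene (23.03–2.58); C = 49.6 Ma → Paleogene (66–23.03); D = 1154 Ma → Stenian (1200–1000).
The largest age is 1154 Ma and the smallest is 3.3 Ma; their difference is 1150.7 Myr.

A — Cryogenian; B — Neogene; C — Paleogene; D — Stenian; span 1150.7 million years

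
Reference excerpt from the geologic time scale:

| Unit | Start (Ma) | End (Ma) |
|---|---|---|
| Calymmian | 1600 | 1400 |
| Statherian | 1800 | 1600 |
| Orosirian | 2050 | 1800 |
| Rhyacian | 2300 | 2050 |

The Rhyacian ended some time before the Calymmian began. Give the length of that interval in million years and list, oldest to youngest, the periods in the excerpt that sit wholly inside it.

End of Rhyacian = 2050 Ma; start of Calymmian = 1600 Ma.
Gap = 2050 − 1600 = 450 Myr.
Periods wholly inside 2050–1600 Ma: Orosirian (2050–1800), Statherian (1800–1600).

450 million years; Orosirian, Statherian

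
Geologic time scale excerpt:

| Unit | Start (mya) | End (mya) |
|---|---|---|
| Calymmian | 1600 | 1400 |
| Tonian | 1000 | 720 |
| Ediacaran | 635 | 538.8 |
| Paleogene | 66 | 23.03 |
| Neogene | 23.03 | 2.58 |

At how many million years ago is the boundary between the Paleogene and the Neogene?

23.03 mya

The Paleogene ends and the Neogene begins at 23.03 mya.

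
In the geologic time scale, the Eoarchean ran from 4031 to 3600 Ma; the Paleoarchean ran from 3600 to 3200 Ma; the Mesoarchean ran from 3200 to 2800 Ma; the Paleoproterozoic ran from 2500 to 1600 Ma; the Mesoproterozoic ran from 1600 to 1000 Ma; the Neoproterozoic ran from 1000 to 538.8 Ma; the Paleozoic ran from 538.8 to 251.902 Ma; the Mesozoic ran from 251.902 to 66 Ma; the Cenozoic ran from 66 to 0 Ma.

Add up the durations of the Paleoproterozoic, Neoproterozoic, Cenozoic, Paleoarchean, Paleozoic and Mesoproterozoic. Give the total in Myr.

Duration is start − end for each: (2500 − 1600) + (1000 − 538.8) + (66 − 0) + (3600 − 3200) + (538.8 − 251.902) + (1600 − 1000).
That is 900 + 461.2 + 66 + 400 + 286.898 + 600, which totals 2714.098 million years.

2714.098 million years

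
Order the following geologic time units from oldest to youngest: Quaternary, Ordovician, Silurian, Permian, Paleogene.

Ordovician, Silurian, Permian, Paleogene, Quaternary

Group by era (each group listed oldest first) — Paleozoic: Ordovician, Silurian, Permian; Cenozoic: Paleogene, Quaternary. The eras run Paleozoic → Mesozoic → Cenozoic. Concatenating the groups in that era order gives oldest to youngest directly.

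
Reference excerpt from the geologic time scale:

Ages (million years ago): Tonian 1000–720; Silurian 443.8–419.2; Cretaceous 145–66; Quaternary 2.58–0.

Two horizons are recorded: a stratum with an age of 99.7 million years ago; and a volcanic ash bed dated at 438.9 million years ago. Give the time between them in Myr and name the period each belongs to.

339.2 million years apart; the first in the Cretaceous, the second in the Silurian

Elapsed time: 438.9 − 99.7 = 339.2 Myr.
99.7 Ma lies within 145–66 Ma: Cretaceous.
438.9 Ma lies within 443.8–419.2 Ma: Silurian.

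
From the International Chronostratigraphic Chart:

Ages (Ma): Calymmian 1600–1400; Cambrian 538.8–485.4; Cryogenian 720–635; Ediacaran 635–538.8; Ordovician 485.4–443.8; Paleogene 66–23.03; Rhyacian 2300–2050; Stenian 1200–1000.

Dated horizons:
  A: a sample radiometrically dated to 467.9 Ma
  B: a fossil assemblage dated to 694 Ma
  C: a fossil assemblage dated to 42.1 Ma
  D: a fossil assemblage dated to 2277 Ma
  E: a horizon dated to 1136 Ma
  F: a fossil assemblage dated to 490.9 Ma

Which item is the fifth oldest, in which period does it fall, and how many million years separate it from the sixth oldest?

Sorted oldest-first by Ma: D (2277), E (1136), B (694), F (490.9), A (467.9), C (42.1).
The fifth oldest is A at 467.9 Ma, which lies in 485.4–443.8 Ma: the Ordovician.
The sixth oldest is C at 42.1 Ma; separation = |467.9 − 42.1| = 425.8 Myr.

A, in the Ordovician; 425.8 million years to C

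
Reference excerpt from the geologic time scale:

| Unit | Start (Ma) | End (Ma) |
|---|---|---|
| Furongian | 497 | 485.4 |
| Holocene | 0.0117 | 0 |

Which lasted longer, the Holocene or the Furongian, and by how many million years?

Furongian, by 11.5883 million years

Holocene: 0.0117 − 0 = 0.0117 Myr.
Furongian: 497 − 485.4 = 11.6 Myr.
Difference: 11.6 − 0.0117 = 11.5883 Myr, so the Furongian was longer.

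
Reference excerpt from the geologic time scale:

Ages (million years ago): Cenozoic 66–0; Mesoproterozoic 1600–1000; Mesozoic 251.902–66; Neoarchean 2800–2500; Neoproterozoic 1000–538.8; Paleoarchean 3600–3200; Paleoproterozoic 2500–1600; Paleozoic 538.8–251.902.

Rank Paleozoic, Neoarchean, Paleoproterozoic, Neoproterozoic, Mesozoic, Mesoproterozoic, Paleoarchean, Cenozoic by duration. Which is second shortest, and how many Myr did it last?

Durations: Paleozoic 286.898; Neoarchean 300; Paleoproterozoic 900; Neoproterozoic 461.2; Mesozoic 185.902; Mesoproterozoic 600; Paleoarchean 400; Cenozoic 66 Myr.
Sorted shortest-first: Cenozoic (66), Mesozoic (185.902), Paleozoic (286.898), Neoarchean (300), Paleoarchean (400), Neoproterozoic (461.2), Mesoproterozoic (600), Paleoproterozoic (900).
The second shortest is Mesozoic at 185.902 Myr.

Mesozoic, 185.902 million years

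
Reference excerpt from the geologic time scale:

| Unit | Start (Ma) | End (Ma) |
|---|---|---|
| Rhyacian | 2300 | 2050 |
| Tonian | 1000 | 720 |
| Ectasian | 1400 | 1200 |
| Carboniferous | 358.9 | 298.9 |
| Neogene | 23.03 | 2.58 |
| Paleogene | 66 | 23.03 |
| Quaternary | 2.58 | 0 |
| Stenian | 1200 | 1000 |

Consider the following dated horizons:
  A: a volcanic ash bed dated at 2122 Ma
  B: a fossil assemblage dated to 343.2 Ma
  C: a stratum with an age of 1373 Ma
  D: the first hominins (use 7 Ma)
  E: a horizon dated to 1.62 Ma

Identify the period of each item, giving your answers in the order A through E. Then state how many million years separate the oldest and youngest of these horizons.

A — Rhyacian; B — Carboniferous; C — Ectasian; D — Neogene; E — Quaternary; span 2120.38 million years

Match each age against the start–end ranges in the excerpt: A = 2122 Ma → Rhyacian (2300–2050); B = 343.2 Ma → Carboniferous (358.9–298.9); C = 1373 Ma → Ectasian (1400–1200); D = 7 Ma → Neogene (23.03–2.58); E = 1.62 Ma → Quaternary (2.58–0).
The largest age is 2122 Ma and the smallest is 1.62 Ma; their difference is 2120.38 Myr.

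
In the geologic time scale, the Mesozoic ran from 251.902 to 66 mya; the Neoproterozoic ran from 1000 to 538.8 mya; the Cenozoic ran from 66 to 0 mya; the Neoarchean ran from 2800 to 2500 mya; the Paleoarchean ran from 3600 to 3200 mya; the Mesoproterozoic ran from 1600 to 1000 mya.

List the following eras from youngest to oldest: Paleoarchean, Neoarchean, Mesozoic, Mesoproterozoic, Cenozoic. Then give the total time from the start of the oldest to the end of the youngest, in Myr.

From the excerpt: Paleoarchean 3600–3200; Neoarchean 2800–2500; Mesozoic 251.902–66; Mesoproterozoic 1600–1000; Cenozoic 66–0 (Ma).
Larger Ma is earlier, so the oldest is Paleoarchean and the youngest is Cenozoic; youngest to oldest: Cenozoic, Mesozoic, Mesoproterozoic, Neoarchean, Paleoarchean.
Oldest start 3600 minus youngest end 0 gives 3600 Myr overall.

Cenozoic, Mesozoic, Mesoproterozoic, Neoarchean, Paleoarchean; total span 3600 Myr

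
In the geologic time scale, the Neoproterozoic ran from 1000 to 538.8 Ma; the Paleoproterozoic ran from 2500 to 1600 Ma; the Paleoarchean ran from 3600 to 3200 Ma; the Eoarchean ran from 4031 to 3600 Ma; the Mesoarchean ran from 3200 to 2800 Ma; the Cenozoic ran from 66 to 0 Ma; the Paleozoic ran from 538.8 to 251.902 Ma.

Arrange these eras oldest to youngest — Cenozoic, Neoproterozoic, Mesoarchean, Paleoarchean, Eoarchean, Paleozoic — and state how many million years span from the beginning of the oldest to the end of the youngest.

Eoarchean, Paleoarchean, Mesoarchean, Neoproterozoic, Paleozoic, Cenozoic; total span 4031 Myr

From the excerpt: Cenozoic 66–0; Neoproterozoic 1000–538.8; Mesoarchean 3200–2800; Paleoarchean 3600–3200; Eoarchean 4031–3600; Paleozoic 538.8–251.902 (Ma).
Larger Ma is earlier, so the oldest is Eoarchean and the youngest is Cenozoic; oldest to youngest: Eoarchean, Paleoarchean, Mesoarchean, Neoproterozoic, Paleozoic, Cenozoic.
Oldest start 4031 minus youngest end 0 gives 4031 Myr overall.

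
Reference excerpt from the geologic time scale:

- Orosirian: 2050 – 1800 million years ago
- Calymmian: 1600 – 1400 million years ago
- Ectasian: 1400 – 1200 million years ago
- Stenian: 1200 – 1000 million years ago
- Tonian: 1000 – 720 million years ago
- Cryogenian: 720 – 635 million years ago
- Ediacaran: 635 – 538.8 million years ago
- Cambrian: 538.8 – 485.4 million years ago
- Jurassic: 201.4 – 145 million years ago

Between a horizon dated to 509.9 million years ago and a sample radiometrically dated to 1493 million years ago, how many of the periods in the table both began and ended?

The older date is 1493 Ma and the younger is 509.9 Ma.
Periods with start < 1493 and end > 509.9 Ma: Ectasian (1400–1200), Stenian (1200–1000), Tonian (1000–720), Cryogenian (720–635), Ediacaran (635–538.8).
That is 5 complete periods.

5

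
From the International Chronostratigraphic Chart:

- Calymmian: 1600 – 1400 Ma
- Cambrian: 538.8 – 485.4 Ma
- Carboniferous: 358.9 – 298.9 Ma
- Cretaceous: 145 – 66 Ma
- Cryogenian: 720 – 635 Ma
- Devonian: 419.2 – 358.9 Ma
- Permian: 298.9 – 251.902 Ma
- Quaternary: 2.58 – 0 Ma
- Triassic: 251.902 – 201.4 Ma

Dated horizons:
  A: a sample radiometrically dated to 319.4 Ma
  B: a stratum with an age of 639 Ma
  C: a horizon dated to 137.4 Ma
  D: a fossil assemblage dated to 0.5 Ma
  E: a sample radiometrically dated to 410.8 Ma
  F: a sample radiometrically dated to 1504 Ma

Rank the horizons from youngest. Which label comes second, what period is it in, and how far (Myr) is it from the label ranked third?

C, in the Cretaceous; 182 million years to A

Smaller Ma means younger, so youngest first: D 0.5 < C 137.4 < A 319.4 < E 410.8 < B 639 < F 1504.
Counting 2 along gives C (137.4 Ma); the excerpt puts that inside the Cretaceous, 145–66 Ma.
Next in line is A (319.4 Ma), and 319.4 − 137.4 = 182 Myr.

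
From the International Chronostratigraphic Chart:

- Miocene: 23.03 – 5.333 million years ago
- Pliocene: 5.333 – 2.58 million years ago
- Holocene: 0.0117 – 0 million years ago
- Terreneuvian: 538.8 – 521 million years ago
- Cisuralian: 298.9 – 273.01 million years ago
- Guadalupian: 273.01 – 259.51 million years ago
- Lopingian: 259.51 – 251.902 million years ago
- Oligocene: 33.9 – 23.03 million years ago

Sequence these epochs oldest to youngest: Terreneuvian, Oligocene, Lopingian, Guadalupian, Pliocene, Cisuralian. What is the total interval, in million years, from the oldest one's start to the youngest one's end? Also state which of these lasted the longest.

Terreneuvian → Cisuralian → Guadalupian → Lopingian → Oligocene → Pliocene; total span 536.22 Myr; longest is Cisuralian

From the excerpt: Terreneuvian 538.8–521; Oligocene 33.9–23.03; Lopingian 259.51–251.902; Guadalupian 273.01–259.51; Pliocene 5.333–2.58; Cisuralian 298.9–273.01 (Ma).
Larger Ma is earlier, so the oldest is Terreneuvian and the youngest is Pliocene; oldest to youngest: Terreneuvian, Cisuralian, Guadalupian, Lopingian, Oligocene, Pliocene.
Oldest start 538.8 minus youngest end 2.58 gives 536.22 Myr overall.
Individual lengths (start − end): Guadalupian 13.5; Pliocene 2.753; Oligocene 10.87; Cisuralian 25.89; Terreneuvian 17.8; Lopingian 7.608. The largest is Cisuralian at 25.89 Myr.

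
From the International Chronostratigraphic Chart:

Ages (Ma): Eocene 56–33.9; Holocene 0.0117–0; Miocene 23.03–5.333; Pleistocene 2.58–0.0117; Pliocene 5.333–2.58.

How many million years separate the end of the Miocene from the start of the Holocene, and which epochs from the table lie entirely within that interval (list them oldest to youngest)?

End of Miocene = 5.333 Ma; start of Holocene = 0.0117 Ma.
Gap = 5.333 − 0.0117 = 5.3213 Myr.
Epochs wholly inside 5.333–0.0117 Ma: Pliocene (5.333–2.58), Pleistocene (2.58–0.0117).

5.3213 million years; Pliocene, Pleistocene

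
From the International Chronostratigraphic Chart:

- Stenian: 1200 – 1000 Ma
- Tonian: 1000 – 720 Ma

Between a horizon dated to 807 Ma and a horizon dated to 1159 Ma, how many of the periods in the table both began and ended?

Checking each listed span, none has both start < 1159 Ma and end > 807 Ma — every period straddles one of the two dates or lies outside them — so the count is 0.

0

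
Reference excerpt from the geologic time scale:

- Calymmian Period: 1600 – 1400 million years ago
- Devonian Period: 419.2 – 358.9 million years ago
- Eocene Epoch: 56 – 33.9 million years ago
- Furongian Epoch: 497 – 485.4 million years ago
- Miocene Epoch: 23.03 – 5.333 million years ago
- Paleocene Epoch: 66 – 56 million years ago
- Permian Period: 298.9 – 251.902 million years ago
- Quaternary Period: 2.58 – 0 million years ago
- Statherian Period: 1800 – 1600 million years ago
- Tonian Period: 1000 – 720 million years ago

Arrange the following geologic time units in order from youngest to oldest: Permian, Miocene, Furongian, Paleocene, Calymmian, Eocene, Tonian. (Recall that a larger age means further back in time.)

Miocene, then Eocene, then Paleocene, then Permian, then Furongian, then Tonian, then Calymmian

Sorting by start age (ascending Ma, since larger Ma = older): Miocene began 23.03, Eocene began 56, Paleocene began 66, Permian began 298.9, Furongian began 497, Tonian began 1000, Calymmian began 1600.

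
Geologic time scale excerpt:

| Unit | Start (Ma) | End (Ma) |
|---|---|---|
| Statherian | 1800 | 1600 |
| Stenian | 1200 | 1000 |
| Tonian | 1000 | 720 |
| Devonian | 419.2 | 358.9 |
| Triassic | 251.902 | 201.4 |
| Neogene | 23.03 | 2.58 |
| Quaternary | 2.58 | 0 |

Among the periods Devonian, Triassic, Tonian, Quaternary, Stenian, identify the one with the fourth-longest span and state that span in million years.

Triassic, 50.502 million years

Start − end for each: Devonian 419.2 − 358.9 = 60.3; Triassic 251.902 − 201.4 = 50.502; Tonian 1000 − 720 = 280; Quaternary 2.58 − 0 = 2.58; Stenian 1200 − 1000 = 200.
Ranking these from longest: Tonian > Stenian > Devonian > Triassic > Quaternary.
Position 4 in that ranking is Triassic, which lasted 50.502 Myr.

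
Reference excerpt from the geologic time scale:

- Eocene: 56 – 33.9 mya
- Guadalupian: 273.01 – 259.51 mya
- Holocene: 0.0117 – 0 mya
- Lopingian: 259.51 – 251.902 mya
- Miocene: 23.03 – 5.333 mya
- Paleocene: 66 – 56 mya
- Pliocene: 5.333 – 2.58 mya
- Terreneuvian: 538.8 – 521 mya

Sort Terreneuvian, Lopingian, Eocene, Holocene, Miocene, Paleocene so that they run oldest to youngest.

Terreneuvian, then Lopingian, then Paleocene, then Eocene, then Miocene, then Holocene

Sorting by start age (descending Ma, since larger Ma = older): Terreneuvian began 538.8, Lopingian began 259.51, Paleocene began 66, Eocene began 56, Miocene began 23.03, Holocene began 0.0117.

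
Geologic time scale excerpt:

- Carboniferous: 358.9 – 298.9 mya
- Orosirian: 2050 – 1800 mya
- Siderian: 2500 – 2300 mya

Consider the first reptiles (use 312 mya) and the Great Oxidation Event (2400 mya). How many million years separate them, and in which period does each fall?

Elapsed time: 2400 − 312 = 2088 Myr.
312 Ma lies within 358.9–298.9 Ma: Carboniferous.
2400 Ma lies within 2500–2300 Ma: Siderian.

2088 million years apart; the first in the Carboniferous, the second in the Siderian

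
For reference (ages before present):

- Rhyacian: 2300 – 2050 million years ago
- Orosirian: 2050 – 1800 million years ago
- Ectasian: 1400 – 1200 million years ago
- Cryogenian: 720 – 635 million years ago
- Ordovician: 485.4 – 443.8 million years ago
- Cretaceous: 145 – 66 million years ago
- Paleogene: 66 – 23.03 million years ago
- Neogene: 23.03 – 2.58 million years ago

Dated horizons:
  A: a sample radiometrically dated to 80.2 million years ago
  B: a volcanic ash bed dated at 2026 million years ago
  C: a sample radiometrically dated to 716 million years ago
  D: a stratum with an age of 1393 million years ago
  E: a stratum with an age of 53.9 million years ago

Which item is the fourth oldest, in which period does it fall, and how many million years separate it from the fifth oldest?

Sorted oldest-first by Ma: B (2026), D (1393), C (716), A (80.2), E (53.9).
The fourth oldest is A at 80.2 Ma, which lies in 145–66 Ma: the Cretaceous.
The fifth oldest is E at 53.9 Ma; separation = |80.2 − 53.9| = 26.3 Myr.

A, in the Cretaceous; 26.3 million years to E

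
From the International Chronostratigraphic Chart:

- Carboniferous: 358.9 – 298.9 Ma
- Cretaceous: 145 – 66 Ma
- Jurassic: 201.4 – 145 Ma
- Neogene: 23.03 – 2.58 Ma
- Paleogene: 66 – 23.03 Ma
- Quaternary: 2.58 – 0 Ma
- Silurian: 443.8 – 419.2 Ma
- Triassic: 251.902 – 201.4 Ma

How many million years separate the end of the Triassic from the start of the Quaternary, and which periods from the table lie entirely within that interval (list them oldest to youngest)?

198.82 million years; Jurassic, Cretaceous, Paleogene, Neogene

End of Triassic = 201.4 Ma; start of Quaternary = 2.58 Ma.
Gap = 201.4 − 2.58 = 198.82 Myr.
Periods wholly inside 201.4–2.58 Ma: Jurassic (201.4–145), Cretaceous (145–66), Paleogene (66–23.03), Neogene (23.03–2.58).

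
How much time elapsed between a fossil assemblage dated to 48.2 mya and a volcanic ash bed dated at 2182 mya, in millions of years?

2133.8 million years

2182 − 48.2 = 2133.8 million years.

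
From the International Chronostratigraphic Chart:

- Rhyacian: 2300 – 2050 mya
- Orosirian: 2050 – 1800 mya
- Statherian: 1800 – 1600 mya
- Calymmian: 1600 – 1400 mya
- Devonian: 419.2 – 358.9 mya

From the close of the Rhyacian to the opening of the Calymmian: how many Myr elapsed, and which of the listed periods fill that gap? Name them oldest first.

End of Rhyacian = 2050 Ma; start of Calymmian = 1600 Ma.
Gap = 2050 − 1600 = 450 Myr.
Periods wholly inside 2050–1600 Ma: Orosirian (2050–1800), Statherian (1800–1600).

450 million years; Orosirian, Statherian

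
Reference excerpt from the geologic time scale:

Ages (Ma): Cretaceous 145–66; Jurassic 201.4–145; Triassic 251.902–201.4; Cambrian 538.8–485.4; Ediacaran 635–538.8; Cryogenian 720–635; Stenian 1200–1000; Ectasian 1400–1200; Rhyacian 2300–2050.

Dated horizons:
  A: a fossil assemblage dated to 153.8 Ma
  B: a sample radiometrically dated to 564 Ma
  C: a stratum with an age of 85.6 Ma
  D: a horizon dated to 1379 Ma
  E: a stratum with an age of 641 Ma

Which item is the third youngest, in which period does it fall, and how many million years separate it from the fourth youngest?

B, in the Ediacaran; 77 million years to E

Smaller Ma means younger, so youngest first: C 85.6 < A 153.8 < B 564 < E 641 < D 1379.
Counting 3 along gives B (564 Ma); the excerpt puts that inside the Ediacaran, 635–538.8 Ma.
Next in line is E (641 Ma), and 641 − 564 = 77 Myr.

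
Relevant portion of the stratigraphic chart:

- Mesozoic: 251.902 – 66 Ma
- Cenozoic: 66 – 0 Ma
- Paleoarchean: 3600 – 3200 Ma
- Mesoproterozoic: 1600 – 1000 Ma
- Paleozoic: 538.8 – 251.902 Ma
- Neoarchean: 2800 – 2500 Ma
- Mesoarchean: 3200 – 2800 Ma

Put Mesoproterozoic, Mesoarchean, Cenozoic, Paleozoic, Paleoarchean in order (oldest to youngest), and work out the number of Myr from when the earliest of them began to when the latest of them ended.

Start ages (Ma): Paleoarchean 3600, Mesoarchean 3200, Mesoproterozoic 1600, Paleozoic 538.8, Cenozoic 66.
Ordered oldest to youngest: Paleoarchean, Mesoarchean, Mesoproterozoic, Paleozoic, Cenozoic.
Span = 3600 − 0 = 3600 Myr.

Paleoarchean → Mesoarchean → Mesoproterozoic → Paleozoic → Cenozoic; total span 3600 Myr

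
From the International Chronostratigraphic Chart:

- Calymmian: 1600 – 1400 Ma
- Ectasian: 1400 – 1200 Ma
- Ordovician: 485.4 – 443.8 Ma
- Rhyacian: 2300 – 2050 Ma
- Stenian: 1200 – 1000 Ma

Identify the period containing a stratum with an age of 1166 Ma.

1166 Ma lies between 1200 and 1000 Ma, so it falls in the Stenian.

Stenian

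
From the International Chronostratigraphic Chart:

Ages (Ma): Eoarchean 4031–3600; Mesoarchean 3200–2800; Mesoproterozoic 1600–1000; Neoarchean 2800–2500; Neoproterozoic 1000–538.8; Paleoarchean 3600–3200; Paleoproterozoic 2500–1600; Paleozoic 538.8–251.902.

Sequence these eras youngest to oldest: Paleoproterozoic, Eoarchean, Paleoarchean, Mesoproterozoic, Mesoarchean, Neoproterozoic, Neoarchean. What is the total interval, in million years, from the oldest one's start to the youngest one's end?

From the excerpt: Paleoproterozoic 2500–1600; Eoarchean 4031–3600; Paleoarchean 3600–3200; Mesoproterozoic 1600–1000; Mesoarchean 3200–2800; Neoproterozoic 1000–538.8; Neoarchean 2800–2500 (Ma).
Larger Ma is earlier, so the oldest is Eoarchean and the youngest is Neoproterozoic; youngest to oldest: Neoproterozoic, Mesoproterozoic, Paleoproterozoic, Neoarchean, Mesoarchean, Paleoarchean, Eoarchean.
Oldest start 4031 minus youngest end 538.8 gives 3492.2 Myr overall.

Neoproterozoic → Mesoproterozoic → Paleoproterozoic → Neoarchean → Mesoarchean → Paleoarchean → Eoarchean; total span 3492.2 Myr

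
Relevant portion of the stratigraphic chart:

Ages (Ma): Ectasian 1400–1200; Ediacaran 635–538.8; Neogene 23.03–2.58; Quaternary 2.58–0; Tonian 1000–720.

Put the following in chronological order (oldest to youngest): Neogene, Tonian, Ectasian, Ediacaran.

Ectasian → Tonian → Ediacaran → Neogene

The oldest of these is Ectasian (starts 1400 Ma) and the youngest is Neogene (ends 2.58 Ma).
In between, by decreasing start age: Tonian (1000), Ediacaran (635).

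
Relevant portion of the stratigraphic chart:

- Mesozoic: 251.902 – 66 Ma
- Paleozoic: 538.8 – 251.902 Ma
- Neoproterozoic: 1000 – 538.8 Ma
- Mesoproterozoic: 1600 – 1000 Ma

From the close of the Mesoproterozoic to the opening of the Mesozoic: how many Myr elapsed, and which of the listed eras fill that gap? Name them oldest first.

748.098 million years; Neoproterozoic, Paleozoic

End of Mesoproterozoic = 1000 Ma; start of Mesozoic = 251.902 Ma.
Gap = 1000 − 251.902 = 748.098 Myr.
Eras wholly inside 1000–251.902 Ma: Neoproterozoic (1000–538.8), Paleozoic (538.8–251.902).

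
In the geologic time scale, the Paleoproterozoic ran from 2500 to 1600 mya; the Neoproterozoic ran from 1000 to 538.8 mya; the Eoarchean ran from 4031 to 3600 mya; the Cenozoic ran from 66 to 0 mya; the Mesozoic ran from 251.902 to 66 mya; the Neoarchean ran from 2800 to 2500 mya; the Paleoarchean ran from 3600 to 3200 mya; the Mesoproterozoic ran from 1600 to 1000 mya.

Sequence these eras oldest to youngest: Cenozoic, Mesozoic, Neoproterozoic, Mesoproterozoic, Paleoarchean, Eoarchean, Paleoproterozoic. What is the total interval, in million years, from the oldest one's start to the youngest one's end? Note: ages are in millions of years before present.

From the excerpt: Cenozoic 66–0; Mesozoic 251.902–66; Neoproterozoic 1000–538.8; Mesoproterozoic 1600–1000; Paleoarchean 3600–3200; Eoarchean 4031–3600; Paleoproterozoic 2500–1600 (Ma).
Larger Ma is earlier, so the oldest is Eoarchean and the youngest is Cenozoic; oldest to youngest: Eoarchean, Paleoarchean, Paleoproterozoic, Mesoproterozoic, Neoproterozoic, Mesozoic, Cenozoic.
Oldest start 4031 minus youngest end 0 gives 4031 Myr overall.

Eoarchean → Paleoarchean → Paleoproterozoic → Mesoproterozoic → Neoproterozoic → Mesozoic → Cenozoic; total span 4031 Myr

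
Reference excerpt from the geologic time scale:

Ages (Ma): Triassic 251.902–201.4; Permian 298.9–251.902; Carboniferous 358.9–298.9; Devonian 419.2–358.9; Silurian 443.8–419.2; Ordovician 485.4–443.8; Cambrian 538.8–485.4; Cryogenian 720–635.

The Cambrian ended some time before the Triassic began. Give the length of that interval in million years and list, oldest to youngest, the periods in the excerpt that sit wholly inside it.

233.498 million years; Ordovician, Silurian, Devonian, Carboniferous, Permian

End of Cambrian = 485.4 Ma; start of Triassic = 251.902 Ma.
Gap = 485.4 − 251.902 = 233.498 Myr.
Periods wholly inside 485.4–251.902 Ma: Ordovician (485.4–443.8), Silurian (443.8–419.2), Devonian (419.2–358.9), Carboniferous (358.9–298.9), Permian (298.9–251.902).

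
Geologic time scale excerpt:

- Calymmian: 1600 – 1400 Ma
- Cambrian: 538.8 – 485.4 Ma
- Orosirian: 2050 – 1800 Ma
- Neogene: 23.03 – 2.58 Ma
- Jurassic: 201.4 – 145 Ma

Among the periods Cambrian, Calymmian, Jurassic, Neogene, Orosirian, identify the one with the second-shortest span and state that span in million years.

Cambrian, 53.4 million years

Durations: Cambrian 53.4; Calymmian 200; Jurassic 56.4; Neogene 20.45; Orosirian 250 Myr.
Sorted shortest-first: Neogene (20.45), Cambrian (53.4), Jurassic (56.4), Calymmian (200), Orosirian (250).
The second shortest is Cambrian at 53.4 Myr.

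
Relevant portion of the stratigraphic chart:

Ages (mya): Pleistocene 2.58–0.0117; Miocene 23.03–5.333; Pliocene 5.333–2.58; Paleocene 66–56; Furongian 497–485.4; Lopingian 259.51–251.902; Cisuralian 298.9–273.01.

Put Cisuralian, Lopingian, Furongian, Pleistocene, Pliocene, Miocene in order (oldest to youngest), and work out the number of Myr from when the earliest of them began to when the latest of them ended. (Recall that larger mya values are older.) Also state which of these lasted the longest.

From the excerpt: Cisuralian 298.9–273.01; Lopingian 259.51–251.902; Furongian 497–485.4; Pleistocene 2.58–0.0117; Pliocene 5.333–2.58; Miocene 23.03–5.333 (Ma).
Larger Ma is earlier, so the oldest is Furongian and the youngest is Pleistocene; oldest to youngest: Furongian, Cisuralian, Lopingian, Miocene, Pliocene, Pleistocene.
Oldest start 497 minus youngest end 0.0117 gives 496.9883 Myr overall.
Individual lengths (start − end): Lopingian 7.608; Cisuralian 25.89; Furongian 11.6; Pliocene 2.753; Pleistocene 2.5683; Miocene 17.697. The largest is Cisuralian at 25.89 Myr.

Furongian → Cisuralian → Lopingian → Miocene → Pliocene → Pleistocene; total span 496.9883 Myr; longest is Cisuralian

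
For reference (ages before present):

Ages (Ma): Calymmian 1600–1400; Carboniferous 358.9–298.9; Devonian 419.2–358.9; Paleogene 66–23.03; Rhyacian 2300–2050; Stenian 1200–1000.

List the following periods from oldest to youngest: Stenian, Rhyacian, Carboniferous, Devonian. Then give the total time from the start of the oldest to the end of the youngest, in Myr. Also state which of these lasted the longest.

Rhyacian, Stenian, Devonian, Carboniferous; total span 2001.1 Myr; longest is Rhyacian

Start ages (Ma): Rhyacian 2300, Stenian 1200, Devonian 419.2, Carboniferous 358.9.
Ordered oldest to youngest: Rhyacian, Stenian, Devonian, Carboniferous.
Span = 2300 − 298.9 = 2001.1 Myr.
Durations: Rhyacian 250, Devonian 60.3, Carboniferous 60, Stenian 200 → longest is Rhyacian (250 Myr).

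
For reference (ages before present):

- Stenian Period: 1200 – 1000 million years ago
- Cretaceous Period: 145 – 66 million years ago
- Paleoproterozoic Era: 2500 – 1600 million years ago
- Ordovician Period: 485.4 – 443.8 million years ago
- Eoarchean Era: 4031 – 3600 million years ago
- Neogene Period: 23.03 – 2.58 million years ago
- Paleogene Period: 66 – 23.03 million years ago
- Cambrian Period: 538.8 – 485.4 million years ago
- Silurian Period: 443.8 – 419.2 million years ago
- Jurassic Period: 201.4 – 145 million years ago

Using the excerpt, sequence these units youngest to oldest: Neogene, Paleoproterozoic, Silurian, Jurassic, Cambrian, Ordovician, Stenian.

Neogene, then Jurassic, then Silurian, then Ordovician, then Cambrian, then Stenian, then Paleoproterozoic

Sorting by start age (ascending Ma, since larger Ma = older): Neogene start 23.03, Jurassic start 201.4, Silurian start 443.8, Ordovician start 485.4, Cambrian start 538.8, Stenian start 1200, Paleoproterozoic start 2500.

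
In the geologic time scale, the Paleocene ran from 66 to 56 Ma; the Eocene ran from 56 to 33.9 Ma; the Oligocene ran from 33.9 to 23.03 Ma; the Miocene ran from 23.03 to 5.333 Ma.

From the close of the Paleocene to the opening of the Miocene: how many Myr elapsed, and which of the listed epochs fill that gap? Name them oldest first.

32.97 million years; Eocene, Oligocene

End of Paleocene = 56 Ma; start of Miocene = 23.03 Ma.
Gap = 56 − 23.03 = 32.97 Myr.
Epochs wholly inside 56–23.03 Ma: Eocene (56–33.9), Oligocene (33.9–23.03).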